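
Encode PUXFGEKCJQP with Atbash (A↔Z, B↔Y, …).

KFCUTVPXQJK

P(15) → K(10)
U(20) → F(5)
X(23) → C(2)
F(5) → U(20)
G(6) → T(19)
E(4) → V(21)
K(10) → P(15)
C(2) → X(23)
J(9) → Q(16)
Q(16) → J(9)
P(15) → K(10)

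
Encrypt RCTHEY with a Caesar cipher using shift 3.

R(17): 17+3=20 → U
C(2): 2+3=5 → F
T(19): 19+3=22 → W
H(7): 7+3=10 → K
E(4): 4+3=7 → H
Y(24): 24+3=27≡1 → B

UFWKHB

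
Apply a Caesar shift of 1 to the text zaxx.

z(25): 25+1=26≡0 → a
a(0): 0+1=1 → b
x(23): 23+1=24 → y
x(23): 23+1=24 → y

abyy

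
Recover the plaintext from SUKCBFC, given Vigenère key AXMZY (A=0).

Repeat the key across the ciphertext: AXMZYAX
S(18)−A(0): 18 → S
U(20)−X(23): -3≡23 → X
K(10)−M(12): -2≡24 → Y
C(2)−Z(25): -23≡3 → D
B(1)−Y(24): -23≡3 → D
F(5)−A(0): 5 → F
C(2)−X(23): -21≡5 → F

SXYDDFF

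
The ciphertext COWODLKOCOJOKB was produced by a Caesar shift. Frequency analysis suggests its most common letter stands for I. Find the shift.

6

The most frequent ciphertext letter is O (appears 5 times).
O is position 14; I is position 8.
Shift = 6.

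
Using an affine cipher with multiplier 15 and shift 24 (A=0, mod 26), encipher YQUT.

UEMX

Y(24): 15·24+24=384≡20 → U
Q(16): 15·16+24=264≡4 → E
U(20): 15·20+24=324≡12 → M
T(19): 15·19+24=309≡23 → X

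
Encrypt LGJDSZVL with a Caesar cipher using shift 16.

BWZTIPLB

L(11): 11+16=27≡1 → B
G(6): 6+16=22 → W
J(9): 9+16=25 → Z
D(3): 3+16=19 → T
S(18): 18+16=34≡8 → I
Z(25): 25+16=41≡15 → P
V(21): 21+16=37≡11 → L
L(11): 11+16=27≡1 → B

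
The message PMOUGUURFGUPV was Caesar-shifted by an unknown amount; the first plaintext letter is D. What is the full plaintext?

From the crib: P(15)−D(3)=12, so the shift is 12.
Subtract 12 from each ciphertext letter:
P(15): 15−12=3 → D
M(12): 12−12=0 → A
O(14): 14−12=2 → C
U(20): 20−12=8 → I
G(6): 6−12=-6≡20 → U
U(20): 20−12=8 → I
U(20): 20−12=8 → I
R(17): 17−12=5 → F
F(5): 5−12=-7≡19 → T
G(6): 6−12=-6≡20 → U
U(20): 20−12=8 → I
P(15): 15−12=3 → D
V(21): 21−12=9 → J

DACIUIIFTUIDJ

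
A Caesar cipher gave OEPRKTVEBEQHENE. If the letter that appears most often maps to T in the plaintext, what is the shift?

The most frequent ciphertext letter is E (appears 5 times).
E is position 4; T is position 19.
Shift = -15≡11.

11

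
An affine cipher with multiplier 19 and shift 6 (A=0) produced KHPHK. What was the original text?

The inverse of 19 mod 26 is 11, since 19·11=209≡1. Apply D(y)=11·(y−6) mod 26:
K(10): 11·(10−6)=44≡18 → S
H(7): 11·(7−6)=11 → L
P(15): 11·(15−6)=99≡21 → V
H(7): 11·(7−6)=11 → L
K(10): 11·(10−6)=44≡18 → S

SLVLS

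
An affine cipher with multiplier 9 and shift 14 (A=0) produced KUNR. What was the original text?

OSXJ

The inverse of 9 mod 26 is 3, since 9·3=27≡1. Apply D(y)=3·(y−14) mod 26:
K(10): 3·(10−14)=-12≡14 → O
U(20): 3·(20−14)=18 → S
N(13): 3·(13−14)=-3≡23 → X
R(17): 3·(17−14)=9 → J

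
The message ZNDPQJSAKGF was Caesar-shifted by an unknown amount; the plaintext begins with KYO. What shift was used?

15

From the crib: Z(25)−K(10)=15, so the shift is 15.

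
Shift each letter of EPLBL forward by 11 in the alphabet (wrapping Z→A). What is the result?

PAWMW

E(4): 4+11=15 → P
P(15): 15+11=26≡0 → A
L(11): 11+11=22 → W
B(1): 1+11=12 → M
L(11): 11+11=22 → W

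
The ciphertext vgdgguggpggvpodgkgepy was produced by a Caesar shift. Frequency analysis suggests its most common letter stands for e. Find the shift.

The most frequent ciphertext letter is g (appears 9 times).
g is position 6; e is position 4.
Shift = 2.

2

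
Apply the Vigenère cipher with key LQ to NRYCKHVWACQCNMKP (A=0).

YHJSVXGMLSBSYCVF

Repeat the key across the message: LQLQLQLQLQLQLQLQ
N(13)+L(11): 24 → Y
R(17)+Q(16): 33≡7 → H
Y(24)+L(11): 35≡9 → J
C(2)+Q(16): 18 → S
K(10)+L(11): 21 → V
H(7)+Q(16): 23 → X
V(21)+L(11): 32≡6 → G
W(22)+Q(16): 38≡12 → M
A(0)+L(11): 11 → L
C(2)+Q(16): 18 → S
Q(16)+L(11): 27≡1 → B
C(2)+Q(16): 18 → S
N(13)+L(11): 24 → Y
M(12)+Q(16): 28≡2 → C
K(10)+L(11): 21 → V
P(15)+Q(16): 31≡5 → F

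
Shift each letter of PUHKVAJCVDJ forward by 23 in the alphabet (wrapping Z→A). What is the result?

MREHSXGZSAG

P(15): 15+23=38≡12 → M
U(20): 20+23=43≡17 → R
H(7): 7+23=30≡4 → E
K(10): 10+23=33≡7 → H
V(21): 21+23=44≡18 → S
A(0): 0+23=23 → X
J(9): 9+23=32≡6 → G
C(2): 2+23=25 → Z
V(21): 21+23=44≡18 → S
D(3): 3+23=26≡0 → A
J(9): 9+23=32≡6 → G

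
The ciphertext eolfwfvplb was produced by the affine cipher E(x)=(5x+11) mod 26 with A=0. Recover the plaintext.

jlaexecgay

The inverse of 5 mod 26 is 21, since 5·21=105≡1. Apply D(y)=21·(y−11) mod 26:
e(4): 21·(4−11)=-147≡9 → j
o(14): 21·(14−11)=63≡11 → l
l(11): 21·(11−11)=0 → a
f(5): 21·(5−11)=-126≡4 → e
w(22): 21·(22−11)=231≡23 → x
f(5): 21·(5−11)=-126≡4 → e
v(21): 21·(21−11)=210≡2 → c
p(15): 21·(15−11)=84≡6 → g
l(11): 21·(11−11)=0 → a
b(1): 21·(1−11)=-210≡24 → y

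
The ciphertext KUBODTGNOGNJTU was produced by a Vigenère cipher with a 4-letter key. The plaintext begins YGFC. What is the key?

Subtract each crib letter from the matching ciphertext letter (mod 26):
K(10)−Y(24)=-14≡12 → M
U(20)−G(6)=14 → O
B(1)−F(5)=-4≡22 → W
O(14)−C(2)=12 → M

MOWM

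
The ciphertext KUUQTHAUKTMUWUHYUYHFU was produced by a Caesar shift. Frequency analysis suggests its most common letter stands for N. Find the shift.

7

The most frequent ciphertext letter is U (appears 7 times).
U is position 20; N is position 13.
Shift = 7.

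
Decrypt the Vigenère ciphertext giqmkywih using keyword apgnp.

gtkzvyhcu

Repeat the key across the ciphertext: apgnpapgn
g(6)−a(0): 6 → g
i(8)−p(15): -7≡19 → t
q(16)−g(6): 10 → k
m(12)−n(13): -1≡25 → z
k(10)−p(15): -5≡21 → v
y(24)−a(0): 24 → y
w(22)−p(15): 7 → h
i(8)−g(6): 2 → c
h(7)−n(13): -6≡20 → u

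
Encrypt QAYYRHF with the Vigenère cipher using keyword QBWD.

Repeat the key across the message: QBWDQBW
Q(16)+Q(16): 32≡6 → G
A(0)+B(1): 1 → B
Y(24)+W(22): 46≡20 → U
Y(24)+D(3): 27≡1 → B
R(17)+Q(16): 33≡7 → H
H(7)+B(1): 8 → I
F(5)+W(22): 27≡1 → B

GBUBHIB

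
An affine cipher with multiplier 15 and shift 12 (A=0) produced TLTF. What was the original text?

XTXD

The inverse of 15 mod 26 is 7, since 15·7=105≡1. Apply D(y)=7·(y−12) mod 26:
T(19): 7·(19−12)=49≡23 → X
L(11): 7·(11−12)=-7≡19 → T
T(19): 7·(19−12)=49≡23 → X
F(5): 7·(5−12)=-49≡3 → D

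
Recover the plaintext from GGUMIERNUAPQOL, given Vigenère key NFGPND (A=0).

Repeat the key across the ciphertext: NFGPNDNFGPNDNF
G(6)−N(13): -7≡19 → T
G(6)−F(5): 1 → B
U(20)−G(6): 14 → O
M(12)−P(15): -3≡23 → X
I(8)−N(13): -5≡21 → V
E(4)−D(3): 1 → B
R(17)−N(13): 4 → E
N(13)−F(5): 8 → I
U(20)−G(6): 14 → O
A(0)−P(15): -15≡11 → L
P(15)−N(13): 2 → C
Q(16)−D(3): 13 → N
O(14)−N(13): 1 → B
L(11)−F(5): 6 → G

TBOXVBEIOLCNBG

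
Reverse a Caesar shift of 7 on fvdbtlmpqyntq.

f(5): 5−7=-2≡24 → y
v(21): 21−7=14 → o
d(3): 3−7=-4≡22 → w
b(1): 1−7=-6≡20 → u
t(19): 19−7=12 → m
l(11): 11−7=4 → e
m(12): 12−7=5 → f
p(15): 15−7=8 → i
q(16): 16−7=9 → j
y(24): 24−7=17 → r
n(13): 13−7=6 → g
t(19): 19−7=12 → m
q(16): 16−7=9 → j

yowumefijrgmj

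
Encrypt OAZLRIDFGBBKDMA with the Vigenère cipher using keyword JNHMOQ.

XNGXFYMSNNPAMZH

Repeat the key across the message: JNHMOQJNHMOQJNH
O(14)+J(9): 23 → X
A(0)+N(13): 13 → N
Z(25)+H(7): 32≡6 → G
L(11)+M(12): 23 → X
R(17)+O(14): 31≡5 → F
I(8)+Q(16): 24 → Y
D(3)+J(9): 12 → M
F(5)+N(13): 18 → S
G(6)+H(7): 13 → N
B(1)+M(12): 13 → N
B(1)+O(14): 15 → P
K(10)+Q(16): 26≡0 → A
D(3)+J(9): 12 → M
M(12)+N(13): 25 → Z
A(0)+H(7): 7 → H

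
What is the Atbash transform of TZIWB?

T(19) → G(6)
Z(25) → A(0)
I(8) → R(17)
W(22) → D(3)
B(1) → Y(24)

GARDY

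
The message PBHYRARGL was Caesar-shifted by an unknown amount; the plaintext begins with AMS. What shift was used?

From the crib: P(15)−A(0)=15, so the shift is 15.

15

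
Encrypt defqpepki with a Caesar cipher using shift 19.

d(3): 3+19=22 → w
e(4): 4+19=23 → x
f(5): 5+19=24 → y
q(16): 16+19=35≡9 → j
p(15): 15+19=34≡8 → i
e(4): 4+19=23 → x
p(15): 15+19=34≡8 → i
k(10): 10+19=29≡3 → d
i(8): 8+19=27≡1 → b

wxyjixidb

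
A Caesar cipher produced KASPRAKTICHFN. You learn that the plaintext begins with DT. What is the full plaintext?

From the crib: K(10)−D(3)=7, so the shift is 7.
Subtract 7 from each ciphertext letter:
K(10): 10−7=3 → D
A(0): 0−7=-7≡19 → T
S(18): 18−7=11 → L
P(15): 15−7=8 → I
R(17): 17−7=10 → K
A(0): 0−7=-7≡19 → T
K(10): 10−7=3 → D
T(19): 19−7=12 → M
I(8): 8−7=1 → B
C(2): 2−7=-5≡21 → V
H(7): 7−7=0 → A
F(5): 5−7=-2≡24 → Y
N(13): 13−7=6 → G

DTLIKTDMBVAYG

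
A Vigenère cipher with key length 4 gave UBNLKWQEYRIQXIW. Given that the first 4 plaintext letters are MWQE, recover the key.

Subtract each crib letter from the matching ciphertext letter (mod 26):
U(20)−M(12)=8 → I
B(1)−W(22)=-21≡5 → F
N(13)−Q(16)=-3≡23 → X
L(11)−E(4)=7 → H

IFXH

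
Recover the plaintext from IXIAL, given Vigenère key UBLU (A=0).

Repeat the key across the ciphertext: UBLUU
I(8)−U(20): -12≡14 → O
X(23)−B(1): 22 → W
I(8)−L(11): -3≡23 → X
A(0)−U(20): -20≡6 → G
L(11)−U(20): -9≡17 → R

OWXGR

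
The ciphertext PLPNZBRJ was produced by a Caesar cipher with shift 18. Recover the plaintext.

XTXVHJZR

P(15): 15−18=-3≡23 → X
L(11): 11−18=-7≡19 → T
P(15): 15−18=-3≡23 → X
N(13): 13−18=-5≡21 → V
Z(25): 25−18=7 → H
B(1): 1−18=-17≡9 → J
R(17): 17−18=-1≡25 → Z
J(9): 9−18=-9≡17 → R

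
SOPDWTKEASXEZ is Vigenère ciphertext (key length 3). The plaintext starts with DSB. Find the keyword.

Subtract each crib letter from the matching ciphertext letter (mod 26):
S(18)−D(3)=15 → P
O(14)−S(18)=-4≡22 → W
P(15)−B(1)=14 → O

PWO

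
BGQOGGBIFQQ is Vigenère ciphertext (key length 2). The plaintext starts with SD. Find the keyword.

JD

Subtract each crib letter from the matching ciphertext letter (mod 26):
B(1)−S(18)=-17≡9 → J
G(6)−D(3)=3 → D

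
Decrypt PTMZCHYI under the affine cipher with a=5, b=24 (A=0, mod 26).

The inverse of 5 mod 26 is 21, since 5·21=105≡1. Apply D(y)=21·(y−24) mod 26:
P(15): 21·(15−24)=-189≡19 → T
T(19): 21·(19−24)=-105≡25 → Z
M(12): 21·(12−24)=-252≡8 → I
Z(25): 21·(25−24)=21 → V
C(2): 21·(2−24)=-462≡6 → G
H(7): 21·(7−24)=-357≡7 → H
Y(24): 21·(24−24)=0 → A
I(8): 21·(8−24)=-336≡2 → C

TZIVGHAC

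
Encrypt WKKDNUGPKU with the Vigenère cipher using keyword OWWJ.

KGGMBQCYYQ

Repeat the key across the message: OWWJOWWJOW
W(22)+O(14): 36≡10 → K
K(10)+W(22): 32≡6 → G
K(10)+W(22): 32≡6 → G
D(3)+J(9): 12 → M
N(13)+O(14): 27≡1 → B
U(20)+W(22): 42≡16 → Q
G(6)+W(22): 28≡2 → C
P(15)+J(9): 24 → Y
K(10)+O(14): 24 → Y
U(20)+W(22): 42≡16 → Q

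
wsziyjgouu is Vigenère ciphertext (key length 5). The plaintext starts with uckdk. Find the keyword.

Subtract each crib letter from the matching ciphertext letter (mod 26):
w(22)−u(20)=2 → c
s(18)−c(2)=16 → q
z(25)−k(10)=15 → p
i(8)−d(3)=5 → f
y(24)−k(10)=14 → o

cqpfo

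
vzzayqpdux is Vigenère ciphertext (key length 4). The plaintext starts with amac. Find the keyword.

Subtract each crib letter from the matching ciphertext letter (mod 26):
v(21)−a(0)=21 → v
z(25)−m(12)=13 → n
z(25)−a(0)=25 → z
a(0)−c(2)=-2≡24 → y

vnzy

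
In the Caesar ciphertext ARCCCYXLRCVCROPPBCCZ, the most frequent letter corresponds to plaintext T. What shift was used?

9

The most frequent ciphertext letter is C (appears 7 times).
C is position 2; T is position 19.
Shift = -17≡9.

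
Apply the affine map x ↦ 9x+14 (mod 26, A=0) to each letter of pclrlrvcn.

tgjljlvgb

p(15): 9·15+14=149≡19 → t
c(2): 9·2+14=32≡6 → g
l(11): 9·11+14=113≡9 → j
r(17): 9·17+14=167≡11 → l
l(11): 9·11+14=113≡9 → j
r(17): 9·17+14=167≡11 → l
v(21): 9·21+14=203≡21 → v
c(2): 9·2+14=32≡6 → g
n(13): 9·13+14=131≡1 → b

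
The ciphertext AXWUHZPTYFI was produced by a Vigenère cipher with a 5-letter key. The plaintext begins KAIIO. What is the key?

QXOMT

Subtract each crib letter from the matching ciphertext letter (mod 26):
A(0)−K(10)=-10≡16 → Q
X(23)−A(0)=23 → X
W(22)−I(8)=14 → O
U(20)−I(8)=12 → M
H(7)−O(14)=-7≡19 → T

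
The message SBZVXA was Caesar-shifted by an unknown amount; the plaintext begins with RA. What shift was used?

From the crib: S(18)−R(17)=1, so the shift is 1.

1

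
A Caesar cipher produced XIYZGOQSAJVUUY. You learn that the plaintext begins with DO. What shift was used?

20

From the crib: X(23)−D(3)=20, so the shift is 20.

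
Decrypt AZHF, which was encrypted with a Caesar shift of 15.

LKSQ

A(0): 0−15=-15≡11 → L
Z(25): 25−15=10 → K
H(7): 7−15=-8≡18 → S
F(5): 5−15=-10≡16 → Q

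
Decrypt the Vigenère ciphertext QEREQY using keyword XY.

Repeat the key across the ciphertext: XYXYXY
Q(16)−X(23): -7≡19 → T
E(4)−Y(24): -20≡6 → G
R(17)−X(23): -6≡20 → U
E(4)−Y(24): -20≡6 → G
Q(16)−X(23): -7≡19 → T
Y(24)−Y(24): 0 → A

TGUGTA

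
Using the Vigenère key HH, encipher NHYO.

Repeat the key across the message: HHHH
N(13)+H(7): 20 → U
H(7)+H(7): 14 → O
Y(24)+H(7): 31≡5 → F
O(14)+H(7): 21 → V

UOFV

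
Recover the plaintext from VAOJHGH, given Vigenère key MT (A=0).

JHCQVNV

Repeat the key across the ciphertext: MTMTMTM
V(21)−M(12): 9 → J
A(0)−T(19): -19≡7 → H
O(14)−M(12): 2 → C
J(9)−T(19): -10≡16 → Q
H(7)−M(12): -5≡21 → V
G(6)−T(19): -13≡13 → N
H(7)−M(12): -5≡21 → V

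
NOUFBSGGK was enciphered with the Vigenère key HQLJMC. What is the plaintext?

GYJWPQZQZ

Repeat the key across the ciphertext: HQLJMCHQL
N(13)−H(7): 6 → G
O(14)−Q(16): -2≡24 → Y
U(20)−L(11): 9 → J
F(5)−J(9): -4≡22 → W
B(1)−M(12): -11≡15 → P
S(18)−C(2): 16 → Q
G(6)−H(7): -1≡25 → Z
G(6)−Q(16): -10≡16 → Q
K(10)−L(11): -1≡25 → Z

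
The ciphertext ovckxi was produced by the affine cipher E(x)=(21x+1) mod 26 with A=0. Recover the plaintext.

nwftgj

The inverse of 21 mod 26 is 5, since 21·5=105≡1. Apply D(y)=5·(y−1) mod 26:
o(14): 5·(14−1)=65≡13 → n
v(21): 5·(21−1)=100≡22 → w
c(2): 5·(2−1)=5 → f
k(10): 5·(10−1)=45≡19 → t
x(23): 5·(23−1)=110≡6 → g
i(8): 5·(8−1)=35≡9 → j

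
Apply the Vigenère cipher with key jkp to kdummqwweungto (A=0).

Repeat the key across the message: jkpjkpjkpjkpjk
k(10)+j(9): 19 → t
d(3)+k(10): 13 → n
u(20)+p(15): 35≡9 → j
m(12)+j(9): 21 → v
m(12)+k(10): 22 → w
q(16)+p(15): 31≡5 → f
w(22)+j(9): 31≡5 → f
w(22)+k(10): 32≡6 → g
e(4)+p(15): 19 → t
u(20)+j(9): 29≡3 → d
n(13)+k(10): 23 → x
g(6)+p(15): 21 → v
t(19)+j(9): 28≡2 → c
o(14)+k(10): 24 → y

tnjvwffgtdxvcy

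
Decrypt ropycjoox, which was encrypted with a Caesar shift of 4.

nkluyfkkt

r(17): 17−4=13 → n
o(14): 14−4=10 → k
p(15): 15−4=11 → l
y(24): 24−4=20 → u
c(2): 2−4=-2≡24 → y
j(9): 9−4=5 → f
o(14): 14−4=10 → k
o(14): 14−4=10 → k
x(23): 23−4=19 → t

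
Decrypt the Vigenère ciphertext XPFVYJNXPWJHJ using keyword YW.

Repeat the key across the ciphertext: YWYWYWYWYWYWY
X(23)−Y(24): -1≡25 → Z
P(15)−W(22): -7≡19 → T
F(5)−Y(24): -19≡7 → H
V(21)−W(22): -1≡25 → Z
Y(24)−Y(24): 0 → A
J(9)−W(22): -13≡13 → N
N(13)−Y(24): -11≡15 → P
X(23)−W(22): 1 → B
P(15)−Y(24): -9≡17 → R
W(22)−W(22): 0 → A
J(9)−Y(24): -15≡11 → L
H(7)−W(22): -15≡11 → L
J(9)−Y(24): -15≡11 → L

ZTHZANPBRALLL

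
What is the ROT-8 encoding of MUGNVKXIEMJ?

M(12): 12+8=20 → U
U(20): 20+8=28≡2 → C
G(6): 6+8=14 → O
N(13): 13+8=21 → V
V(21): 21+8=29≡3 → D
K(10): 10+8=18 → S
X(23): 23+8=31≡5 → F
I(8): 8+8=16 → Q
E(4): 4+8=12 → M
M(12): 12+8=20 → U
J(9): 9+8=17 → R

UCOVDSFQMUR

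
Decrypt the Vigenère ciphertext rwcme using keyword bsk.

qeslm

Repeat the key across the ciphertext: bskbs
r(17)−b(1): 16 → q
w(22)−s(18): 4 → e
c(2)−k(10): -8≡18 → s
m(12)−b(1): 11 → l
e(4)−s(18): -14≡12 → m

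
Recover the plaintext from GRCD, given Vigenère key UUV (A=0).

Repeat the key across the ciphertext: UUVU
G(6)−U(20): -14≡12 → M
R(17)−U(20): -3≡23 → X
C(2)−V(21): -19≡7 → H
D(3)−U(20): -17≡9 → J

MXHJ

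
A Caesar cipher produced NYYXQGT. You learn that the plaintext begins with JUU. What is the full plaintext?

JUUTMCP

From the crib: N(13)−J(9)=4, so the shift is 4.
Subtract 4 from each ciphertext letter:
N(13): 13−4=9 → J
Y(24): 24−4=20 → U
Y(24): 24−4=20 → U
X(23): 23−4=19 → T
Q(16): 16−4=12 → M
G(6): 6−4=2 → C
T(19): 19−4=15 → P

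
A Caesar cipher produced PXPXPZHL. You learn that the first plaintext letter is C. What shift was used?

13

From the crib: P(15)−C(2)=13, so the shift is 13.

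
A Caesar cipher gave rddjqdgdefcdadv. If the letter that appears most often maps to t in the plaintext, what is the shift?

The most frequent ciphertext letter is d (appears 6 times).
d is position 3; t is position 19.
Shift = -16≡10.

10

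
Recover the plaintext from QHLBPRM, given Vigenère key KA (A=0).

Repeat the key across the ciphertext: KAKAKAK
Q(16)−K(10): 6 → G
H(7)−A(0): 7 → H
L(11)−K(10): 1 → B
B(1)−A(0): 1 → B
P(15)−K(10): 5 → F
R(17)−A(0): 17 → R
M(12)−K(10): 2 → C

GHBBFRC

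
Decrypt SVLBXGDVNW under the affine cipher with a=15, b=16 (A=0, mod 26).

The inverse of 15 mod 26 is 7, since 15·7=105≡1. Apply D(y)=7·(y−16) mod 26:
S(18): 7·(18−16)=14 → O
V(21): 7·(21−16)=35≡9 → J
L(11): 7·(11−16)=-35≡17 → R
B(1): 7·(1−16)=-105≡25 → Z
X(23): 7·(23−16)=49≡23 → X
G(6): 7·(6−16)=-70≡8 → I
D(3): 7·(3−16)=-91≡13 → N
V(21): 7·(21−16)=35≡9 → J
N(13): 7·(13−16)=-21≡5 → F
W(22): 7·(22−16)=42≡16 → Q

OJRZXINJFQ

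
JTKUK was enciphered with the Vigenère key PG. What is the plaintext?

UNVOV

Repeat the key across the ciphertext: PGPGP
J(9)−P(15): -6≡20 → U
T(19)−G(6): 13 → N
K(10)−P(15): -5≡21 → V
U(20)−G(6): 14 → O
K(10)−P(15): -5≡21 → V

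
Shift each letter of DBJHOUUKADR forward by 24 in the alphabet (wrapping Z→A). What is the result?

D(3): 3+24=27≡1 → B
B(1): 1+24=25 → Z
J(9): 9+24=33≡7 → H
H(7): 7+24=31≡5 → F
O(14): 14+24=38≡12 → M
U(20): 20+24=44≡18 → S
U(20): 20+24=44≡18 → S
K(10): 10+24=34≡8 → I
A(0): 0+24=24 → Y
D(3): 3+24=27≡1 → B
R(17): 17+24=41≡15 → P

BZHFMSSIYBP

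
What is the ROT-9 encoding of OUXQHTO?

XDGZQCX

O(14): 14+9=23 → X
U(20): 20+9=29≡3 → D
X(23): 23+9=32≡6 → G
Q(16): 16+9=25 → Z
H(7): 7+9=16 → Q
T(19): 19+9=28≡2 → C
O(14): 14+9=23 → X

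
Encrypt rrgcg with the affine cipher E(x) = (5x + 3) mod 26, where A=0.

kkhnh

r(17): 5·17+3=88≡10 → k
r(17): 5·17+3=88≡10 → k
g(6): 5·6+3=33≡7 → h
c(2): 5·2+3=13 → n
g(6): 5·6+3=33≡7 → h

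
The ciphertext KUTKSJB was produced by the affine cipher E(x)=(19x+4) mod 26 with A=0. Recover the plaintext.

OUJOYDT

The inverse of 19 mod 26 is 11, since 19·11=209≡1. Apply D(y)=11·(y−4) mod 26:
K(10): 11·(10−4)=66≡14 → O
U(20): 11·(20−4)=176≡20 → U
T(19): 11·(19−4)=165≡9 → J
K(10): 11·(10−4)=66≡14 → O
S(18): 11·(18−4)=154≡24 → Y
J(9): 11·(9−4)=55≡3 → D
B(1): 11·(1−4)=-33≡19 → T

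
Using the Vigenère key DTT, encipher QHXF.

Repeat the key across the message: DTTD
Q(16)+D(3): 19 → T
H(7)+T(19): 26≡0 → A
X(23)+T(19): 42≡16 → Q
F(5)+D(3): 8 → I

TAQI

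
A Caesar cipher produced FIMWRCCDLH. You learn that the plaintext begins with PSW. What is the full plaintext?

PSWGBMMNVR

From the crib: F(5)−P(15)=-10≡16, so the shift is 16.
Subtract 16 from each ciphertext letter:
F(5): 5−16=-11≡15 → P
I(8): 8−16=-8≡18 → S
M(12): 12−16=-4≡22 → W
W(22): 22−16=6 → G
R(17): 17−16=1 → B
C(2): 2−16=-14≡12 → M
C(2): 2−16=-14≡12 → M
D(3): 3−16=-13≡13 → N
L(11): 11−16=-5≡21 → V
H(7): 7−16=-9≡17 → R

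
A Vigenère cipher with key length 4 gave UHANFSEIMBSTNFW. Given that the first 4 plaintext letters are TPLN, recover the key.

BSPA

Subtract each crib letter from the matching ciphertext letter (mod 26):
U(20)−T(19)=1 → B
H(7)−P(15)=-8≡18 → S
A(0)−L(11)=-11≡15 → P
N(13)−N(13)=0 → A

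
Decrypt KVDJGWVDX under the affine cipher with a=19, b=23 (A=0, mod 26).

The inverse of 19 mod 26 is 11, since 19·11=209≡1. Apply D(y)=11·(y−23) mod 26:
K(10): 11·(10−23)=-143≡13 → N
V(21): 11·(21−23)=-22≡4 → E
D(3): 11·(3−23)=-220≡14 → O
J(9): 11·(9−23)=-154≡2 → C
G(6): 11·(6−23)=-187≡21 → V
W(22): 11·(22−23)=-11≡15 → P
V(21): 11·(21−23)=-22≡4 → E
D(3): 11·(3−23)=-220≡14 → O
X(23): 11·(23−23)=0 → A

NEOCVPEOA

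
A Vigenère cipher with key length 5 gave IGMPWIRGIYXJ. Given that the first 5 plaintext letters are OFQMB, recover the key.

Subtract each crib letter from the matching ciphertext letter (mod 26):
I(8)−O(14)=-6≡20 → U
G(6)−F(5)=1 → B
M(12)−Q(16)=-4≡22 → W
P(15)−M(12)=3 → D
W(22)−B(1)=21 → V

UBWDV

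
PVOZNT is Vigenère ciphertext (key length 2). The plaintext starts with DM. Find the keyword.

Subtract each crib letter from the matching ciphertext letter (mod 26):
P(15)−D(3)=12 → M
V(21)−M(12)=9 → J

MJ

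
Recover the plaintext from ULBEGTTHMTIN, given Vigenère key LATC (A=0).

Repeat the key across the ciphertext: LATCLATCLATC
U(20)−L(11): 9 → J
L(11)−A(0): 11 → L
B(1)−T(19): -18≡8 → I
E(4)−C(2): 2 → C
G(6)−L(11): -5≡21 → V
T(19)−A(0): 19 → T
T(19)−T(19): 0 → A
H(7)−C(2): 5 → F
M(12)−L(11): 1 → B
T(19)−A(0): 19 → T
I(8)−T(19): -11≡15 → P
N(13)−C(2): 11 → L

JLICVTAFBTPL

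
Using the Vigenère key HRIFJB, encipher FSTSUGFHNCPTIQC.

MJBXDHMYVHYUPHK

Repeat the key across the message: HRIFJBHRIFJBHRI
F(5)+H(7): 12 → M
S(18)+R(17): 35≡9 → J
T(19)+I(8): 27≡1 → B
S(18)+F(5): 23 → X
U(20)+J(9): 29≡3 → D
G(6)+B(1): 7 → H
F(5)+H(7): 12 → M
H(7)+R(17): 24 → Y
N(13)+I(8): 21 → V
C(2)+F(5): 7 → H
P(15)+J(9): 24 → Y
T(19)+B(1): 20 → U
I(8)+H(7): 15 → P
Q(16)+R(17): 33≡7 → H
C(2)+I(8): 10 → K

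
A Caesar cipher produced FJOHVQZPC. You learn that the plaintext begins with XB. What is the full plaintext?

XBGZNIRHU

From the crib: F(5)−X(23)=-18≡8, so the shift is 8.
Subtract 8 from each ciphertext letter:
F(5): 5−8=-3≡23 → X
J(9): 9−8=1 → B
O(14): 14−8=6 → G
H(7): 7−8=-1≡25 → Z
V(21): 21−8=13 → N
Q(16): 16−8=8 → I
Z(25): 25−8=17 → R
P(15): 15−8=7 → H
C(2): 2−8=-6≡20 → U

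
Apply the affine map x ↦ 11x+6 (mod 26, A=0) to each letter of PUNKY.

P(15): 11·15+6=171≡15 → P
U(20): 11·20+6=226≡18 → S
N(13): 11·13+6=149≡19 → T
K(10): 11·10+6=116≡12 → M
Y(24): 11·24+6=270≡10 → K

PSTMK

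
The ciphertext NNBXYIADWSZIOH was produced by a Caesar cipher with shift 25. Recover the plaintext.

N(13): 13−25=-12≡14 → O
N(13): 13−25=-12≡14 → O
B(1): 1−25=-24≡2 → C
X(23): 23−25=-2≡24 → Y
Y(24): 24−25=-1≡25 → Z
I(8): 8−25=-17≡9 → J
A(0): 0−25=-25≡1 → B
D(3): 3−25=-22≡4 → E
W(22): 22−25=-3≡23 → X
S(18): 18−25=-7≡19 → T
Z(25): 25−25=0 → A
I(8): 8−25=-17≡9 → J
O(14): 14−25=-11≡15 → P
H(7): 7−25=-18≡8 → I

OOCYZJBEXTAJPI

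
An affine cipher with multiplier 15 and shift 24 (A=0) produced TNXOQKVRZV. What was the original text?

The inverse of 15 mod 26 is 7, since 15·7=105≡1. Apply D(y)=7·(y−24) mod 26:
T(19): 7·(19−24)=-35≡17 → R
N(13): 7·(13−24)=-77≡1 → B
X(23): 7·(23−24)=-7≡19 → T
O(14): 7·(14−24)=-70≡8 → I
Q(16): 7·(16−24)=-56≡22 → W
K(10): 7·(10−24)=-98≡6 → G
V(21): 7·(21−24)=-21≡5 → F
R(17): 7·(17−24)=-49≡3 → D
Z(25): 7·(25−24)=7 → H
V(21): 7·(21−24)=-21≡5 → F

RBTIWGFDHF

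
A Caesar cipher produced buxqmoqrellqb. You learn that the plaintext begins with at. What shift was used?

1

From the crib: b(1)−a(0)=1, so the shift is 1.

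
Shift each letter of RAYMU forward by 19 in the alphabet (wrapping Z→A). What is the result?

R(17): 17+19=36≡10 → K
A(0): 0+19=19 → T
Y(24): 24+19=43≡17 → R
M(12): 12+19=31≡5 → F
U(20): 20+19=39≡13 → N

KTRFN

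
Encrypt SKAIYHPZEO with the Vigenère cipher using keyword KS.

CCKAIZZROG

Repeat the key across the message: KSKSKSKSKS
S(18)+K(10): 28≡2 → C
K(10)+S(18): 28≡2 → C
A(0)+K(10): 10 → K
I(8)+S(18): 26≡0 → A
Y(24)+K(10): 34≡8 → I
H(7)+S(18): 25 → Z
P(15)+K(10): 25 → Z
Z(25)+S(18): 43≡17 → R
E(4)+K(10): 14 → O
O(14)+S(18): 32≡6 → G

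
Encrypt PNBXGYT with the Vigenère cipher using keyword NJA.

Repeat the key across the message: NJANJAN
P(15)+N(13): 28≡2 → C
N(13)+J(9): 22 → W
B(1)+A(0): 1 → B
X(23)+N(13): 36≡10 → K
G(6)+J(9): 15 → P
Y(24)+A(0): 24 → Y
T(19)+N(13): 32≡6 → G

CWBKPYG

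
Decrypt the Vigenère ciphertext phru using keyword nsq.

cpbh

Repeat the key across the ciphertext: nsqn
p(15)−n(13): 2 → c
h(7)−s(18): -11≡15 → p
r(17)−q(16): 1 → b
u(20)−n(13): 7 → h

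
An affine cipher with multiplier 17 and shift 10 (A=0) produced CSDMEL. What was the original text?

The inverse of 17 mod 26 is 23, since 17·23=391≡1. Apply D(y)=23·(y−10) mod 26:
C(2): 23·(2−10)=-184≡24 → Y
S(18): 23·(18−10)=184≡2 → C
D(3): 23·(3−10)=-161≡21 → V
M(12): 23·(12−10)=46≡20 → U
E(4): 23·(4−10)=-138≡18 → S
L(11): 23·(11−10)=23 → X

YCVUSX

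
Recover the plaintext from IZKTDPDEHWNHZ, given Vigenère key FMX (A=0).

DNNORSYSKRBKU

Repeat the key across the ciphertext: FMXFMXFMXFMXF
I(8)−F(5): 3 → D
Z(25)−M(12): 13 → N
K(10)−X(23): -13≡13 → N
T(19)−F(5): 14 → O
D(3)−M(12): -9≡17 → R
P(15)−X(23): -8≡18 → S
D(3)−F(5): -2≡24 → Y
E(4)−M(12): -8≡18 → S
H(7)−X(23): -16≡10 → K
W(22)−F(5): 17 → R
N(13)−M(12): 1 → B
H(7)−X(23): -16≡10 → K
Z(25)−F(5): 20 → U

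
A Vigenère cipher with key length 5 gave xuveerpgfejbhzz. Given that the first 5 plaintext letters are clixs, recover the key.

Subtract each crib letter from the matching ciphertext letter (mod 26):
x(23)−c(2)=21 → v
u(20)−l(11)=9 → j
v(21)−i(8)=13 → n
e(4)−x(23)=-19≡7 → h
e(4)−s(18)=-14≡12 → m

vjnhm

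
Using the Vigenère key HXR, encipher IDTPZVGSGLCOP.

Repeat the key across the message: HXRHXRHXRHXRH
I(8)+H(7): 15 → P
D(3)+X(23): 26≡0 → A
T(19)+R(17): 36≡10 → K
P(15)+H(7): 22 → W
Z(25)+X(23): 48≡22 → W
V(21)+R(17): 38≡12 → M
G(6)+H(7): 13 → N
S(18)+X(23): 41≡15 → P
G(6)+R(17): 23 → X
L(11)+H(7): 18 → S
C(2)+X(23): 25 → Z
O(14)+R(17): 31≡5 → F
P(15)+H(7): 22 → W

PAKWWMNPXSZFW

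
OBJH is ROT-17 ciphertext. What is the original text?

O(14): 14−17=-3≡23 → X
B(1): 1−17=-16≡10 → K
J(9): 9−17=-8≡18 → S
H(7): 7−17=-10≡16 → Q

XKSQ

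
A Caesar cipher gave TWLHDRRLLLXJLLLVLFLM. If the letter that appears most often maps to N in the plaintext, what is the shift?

The most frequent ciphertext letter is L (appears 9 times).
L is position 11; N is position 13.
Shift = -2≡24.

24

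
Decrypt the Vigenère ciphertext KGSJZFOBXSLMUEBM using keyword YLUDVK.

MVYGEVQQDPQCWTHJ

Repeat the key across the ciphertext: YLUDVKYLUDVKYLUD
K(10)−Y(24): -14≡12 → M
G(6)−L(11): -5≡21 → V
S(18)−U(20): -2≡24 → Y
J(9)−D(3): 6 → G
Z(25)−V(21): 4 → E
F(5)−K(10): -5≡21 → V
O(14)−Y(24): -10≡16 → Q
B(1)−L(11): -10≡16 → Q
X(23)−U(20): 3 → D
S(18)−D(3): 15 → P
L(11)−V(21): -10≡16 → Q
M(12)−K(10): 2 → C
U(20)−Y(24): -4≡22 → W
E(4)−L(11): -7≡19 → T
B(1)−U(20): -19≡7 → H
M(12)−D(3): 9 → J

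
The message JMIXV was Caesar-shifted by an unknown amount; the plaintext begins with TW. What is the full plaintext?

From the crib: J(9)−T(19)=-10≡16, so the shift is 16.
Subtract 16 from each ciphertext letter:
J(9): 9−16=-7≡19 → T
M(12): 12−16=-4≡22 → W
I(8): 8−16=-8≡18 → S
X(23): 23−16=7 → H
V(21): 21−16=5 → F

TWSHF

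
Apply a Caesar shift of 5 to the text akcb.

a(0): 0+5=5 → f
k(10): 10+5=15 → p
c(2): 2+5=7 → h
b(1): 1+5=6 → g

fphg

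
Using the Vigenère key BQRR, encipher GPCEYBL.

Repeat the key across the message: BQRRBQR
G(6)+B(1): 7 → H
P(15)+Q(16): 31≡5 → F
C(2)+R(17): 19 → T
E(4)+R(17): 21 → V
Y(24)+B(1): 25 → Z
B(1)+Q(16): 17 → R
L(11)+R(17): 28≡2 → C

HFTVZRC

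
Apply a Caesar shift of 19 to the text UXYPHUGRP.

NQRIANZKI

U(20): 20+19=39≡13 → N
X(23): 23+19=42≡16 → Q
Y(24): 24+19=43≡17 → R
P(15): 15+19=34≡8 → I
H(7): 7+19=26≡0 → A
U(20): 20+19=39≡13 → N
G(6): 6+19=25 → Z
R(17): 17+19=36≡10 → K
P(15): 15+19=34≡8 → I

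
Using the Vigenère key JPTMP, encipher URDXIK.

DGWJXT

Repeat the key across the message: JPTMPJ
U(20)+J(9): 29≡3 → D
R(17)+P(15): 32≡6 → G
D(3)+T(19): 22 → W
X(23)+M(12): 35≡9 → J
I(8)+P(15): 23 → X
K(10)+J(9): 19 → T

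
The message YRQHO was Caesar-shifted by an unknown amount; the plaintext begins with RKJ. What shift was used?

7

From the crib: Y(24)−R(17)=7, so the shift is 7.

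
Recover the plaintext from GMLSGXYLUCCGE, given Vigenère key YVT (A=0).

IRSULEAQBEHNG

Repeat the key across the ciphertext: YVTYVTYVTYVTY
G(6)−Y(24): -18≡8 → I
M(12)−V(21): -9≡17 → R
L(11)−T(19): -8≡18 → S
S(18)−Y(24): -6≡20 → U
G(6)−V(21): -15≡11 → L
X(23)−T(19): 4 → E
Y(24)−Y(24): 0 → A
L(11)−V(21): -10≡16 → Q
U(20)−T(19): 1 → B
C(2)−Y(24): -22≡4 → E
C(2)−V(21): -19≡7 → H
G(6)−T(19): -13≡13 → N
E(4)−Y(24): -20≡6 → G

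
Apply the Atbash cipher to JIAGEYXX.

QRZTVBCC

J(9) → Q(16)
I(8) → R(17)
A(0) → Z(25)
G(6) → T(19)
E(4) → V(21)
Y(24) → B(1)
X(23) → C(2)
X(23) → C(2)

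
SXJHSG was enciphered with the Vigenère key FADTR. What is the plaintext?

Repeat the key across the ciphertext: FADTRF
S(18)−F(5): 13 → N
X(23)−A(0): 23 → X
J(9)−D(3): 6 → G
H(7)−T(19): -12≡14 → O
S(18)−R(17): 1 → B
G(6)−F(5): 1 → B

NXGOBB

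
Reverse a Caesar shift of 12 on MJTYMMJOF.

AXHMAAXCT

M(12): 12−12=0 → A
J(9): 9−12=-3≡23 → X
T(19): 19−12=7 → H
Y(24): 24−12=12 → M
M(12): 12−12=0 → A
M(12): 12−12=0 → A
J(9): 9−12=-3≡23 → X
O(14): 14−12=2 → C
F(5): 5−12=-7≡19 → T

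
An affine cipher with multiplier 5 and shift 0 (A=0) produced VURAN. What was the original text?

The inverse of 5 mod 26 is 21, since 5·21=105≡1. Apply D(y)=21·(y−0) mod 26:
V(21): 21·(21−0)=441≡25 → Z
U(20): 21·(20−0)=420≡4 → E
R(17): 21·(17−0)=357≡19 → T
A(0): 21·(0−0)=0 → A
N(13): 21·(13−0)=273≡13 → N

ZETAN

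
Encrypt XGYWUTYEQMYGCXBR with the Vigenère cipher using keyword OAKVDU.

Repeat the key across the message: OAKVDUOAKVDUOAKV
X(23)+O(14): 37≡11 → L
G(6)+A(0): 6 → G
Y(24)+K(10): 34≡8 → I
W(22)+V(21): 43≡17 → R
U(20)+D(3): 23 → X
T(19)+U(20): 39≡13 → N
Y(24)+O(14): 38≡12 → M
E(4)+A(0): 4 → E
Q(16)+K(10): 26≡0 → A
M(12)+V(21): 33≡7 → H
Y(24)+D(3): 27≡1 → B
G(6)+U(20): 26≡0 → A
C(2)+O(14): 16 → Q
X(23)+A(0): 23 → X
B(1)+K(10): 11 → L
R(17)+V(21): 38≡12 → M

LGIRXNMEAHBAQXLM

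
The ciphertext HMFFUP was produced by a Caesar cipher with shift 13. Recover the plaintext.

H(7): 7−13=-6≡20 → U
M(12): 12−13=-1≡25 → Z
F(5): 5−13=-8≡18 → S
F(5): 5−13=-8≡18 → S
U(20): 20−13=7 → H
P(15): 15−13=2 → C

UZSSHC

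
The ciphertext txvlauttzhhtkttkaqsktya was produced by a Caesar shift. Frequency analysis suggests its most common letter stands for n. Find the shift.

The most frequent ciphertext letter is t (appears 7 times).
t is position 19; n is position 13.
Shift = 6.

6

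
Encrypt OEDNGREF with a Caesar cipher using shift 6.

UKJTMXKL

O(14): 14+6=20 → U
E(4): 4+6=10 → K
D(3): 3+6=9 → J
N(13): 13+6=19 → T
G(6): 6+6=12 → M
R(17): 17+6=23 → X
E(4): 4+6=10 → K
F(5): 5+6=11 → L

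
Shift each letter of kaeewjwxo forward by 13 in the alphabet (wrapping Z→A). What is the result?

k(10): 10+13=23 → x
a(0): 0+13=13 → n
e(4): 4+13=17 → r
e(4): 4+13=17 → r
w(22): 22+13=35≡9 → j
j(9): 9+13=22 → w
w(22): 22+13=35≡9 → j
x(23): 23+13=36≡10 → k
o(14): 14+13=27≡1 → b

xnrrjwjkb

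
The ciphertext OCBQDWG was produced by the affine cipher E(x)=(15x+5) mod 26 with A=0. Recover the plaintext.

LFYZMPH

The inverse of 15 mod 26 is 7, since 15·7=105≡1. Apply D(y)=7·(y−5) mod 26:
O(14): 7·(14−5)=63≡11 → L
C(2): 7·(2−5)=-21≡5 → F
B(1): 7·(1−5)=-28≡24 → Y
Q(16): 7·(16−5)=77≡25 → Z
D(3): 7·(3−5)=-14≡12 → M
W(22): 7·(22−5)=119≡15 → P
G(6): 7·(6−5)=7 → H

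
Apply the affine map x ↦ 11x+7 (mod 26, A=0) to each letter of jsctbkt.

cxdisni

j(9): 11·9+7=106≡2 → c
s(18): 11·18+7=205≡23 → x
c(2): 11·2+7=29≡3 → d
t(19): 11·19+7=216≡8 → i
b(1): 11·1+7=18 → s
k(10): 11·10+7=117≡13 → n
t(19): 11·19+7=216≡8 → i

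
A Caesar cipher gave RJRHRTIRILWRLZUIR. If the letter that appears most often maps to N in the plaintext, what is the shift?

4

The most frequent ciphertext letter is R (appears 6 times).
R is position 17; N is position 13.
Shift = 4.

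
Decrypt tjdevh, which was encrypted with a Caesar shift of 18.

t(19): 19−18=1 → b
j(9): 9−18=-9≡17 → r
d(3): 3−18=-15≡11 → l
e(4): 4−18=-14≡12 → m
v(21): 21−18=3 → d
h(7): 7−18=-11≡15 → p

brlmdp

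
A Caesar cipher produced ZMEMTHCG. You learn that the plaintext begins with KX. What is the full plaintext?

From the crib: Z(25)−K(10)=15, so the shift is 15.
Subtract 15 from each ciphertext letter:
Z(25): 25−15=10 → K
M(12): 12−15=-3≡23 → X
E(4): 4−15=-11≡15 → P
M(12): 12−15=-3≡23 → X
T(19): 19−15=4 → E
H(7): 7−15=-8≡18 → S
C(2): 2−15=-13≡13 → N
G(6): 6−15=-9≡17 → R

KXPXESNR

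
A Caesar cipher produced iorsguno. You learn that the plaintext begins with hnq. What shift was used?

From the crib: i(8)−h(7)=1, so the shift is 1.

1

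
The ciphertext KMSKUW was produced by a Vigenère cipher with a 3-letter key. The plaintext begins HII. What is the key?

Subtract each crib letter from the matching ciphertext letter (mod 26):
K(10)−H(7)=3 → D
M(12)−I(8)=4 → E
S(18)−I(8)=10 → K

DEK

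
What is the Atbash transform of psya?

khbz

p(15) → k(10)
s(18) → h(7)
y(24) → b(1)
a(0) → z(25)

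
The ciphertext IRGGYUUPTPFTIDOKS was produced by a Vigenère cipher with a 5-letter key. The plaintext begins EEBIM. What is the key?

Subtract each crib letter from the matching ciphertext letter (mod 26):
I(8)−E(4)=4 → E
R(17)−E(4)=13 → N
G(6)−B(1)=5 → F
G(6)−I(8)=-2≡24 → Y
Y(24)−M(12)=12 → M

ENFYM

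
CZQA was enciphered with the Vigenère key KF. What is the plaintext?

SUGV

Repeat the key across the ciphertext: KFKF
C(2)−K(10): -8≡18 → S
Z(25)−F(5): 20 → U
Q(16)−K(10): 6 → G
A(0)−F(5): -5≡21 → V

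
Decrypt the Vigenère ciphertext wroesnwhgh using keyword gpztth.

qcplzgqsho

Repeat the key across the ciphertext: gpztthgpzt
w(22)−g(6): 16 → q
r(17)−p(15): 2 → c
o(14)−z(25): -11≡15 → p
e(4)−t(19): -15≡11 → l
s(18)−t(19): -1≡25 → z
n(13)−h(7): 6 → g
w(22)−g(6): 16 → q
h(7)−p(15): -8≡18 → s
g(6)−z(25): -19≡7 → h
h(7)−t(19): -12≡14 → o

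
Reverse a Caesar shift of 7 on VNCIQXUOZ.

OGVBJQNHS

V(21): 21−7=14 → O
N(13): 13−7=6 → G
C(2): 2−7=-5≡21 → V
I(8): 8−7=1 → B
Q(16): 16−7=9 → J
X(23): 23−7=16 → Q
U(20): 20−7=13 → N
O(14): 14−7=7 → H
Z(25): 25−7=18 → S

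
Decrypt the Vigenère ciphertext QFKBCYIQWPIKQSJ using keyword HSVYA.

Repeat the key across the ciphertext: HSVYAHSVYAHSVYA
Q(16)−H(7): 9 → J
F(5)−S(18): -13≡13 → N
K(10)−V(21): -11≡15 → P
B(1)−Y(24): -23≡3 → D
C(2)−A(0): 2 → C
Y(24)−H(7): 17 → R
I(8)−S(18): -10≡16 → Q
Q(16)−V(21): -5≡21 → V
W(22)−Y(24): -2≡24 → Y
P(15)−A(0): 15 → P
I(8)−H(7): 1 → B
K(10)−S(18): -8≡18 → S
Q(16)−V(21): -5≡21 → V
S(18)−Y(24): -6≡20 → U
J(9)−A(0): 9 → J

JNPDCRQVYPBSVUJ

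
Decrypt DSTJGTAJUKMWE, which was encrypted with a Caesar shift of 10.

D(3): 3−10=-7≡19 → T
S(18): 18−10=8 → I
T(19): 19−10=9 → J
J(9): 9−10=-1≡25 → Z
G(6): 6−10=-4≡22 → W
T(19): 19−10=9 → J
A(0): 0−10=-10≡16 → Q
J(9): 9−10=-1≡25 → Z
U(20): 20−10=10 → K
K(10): 10−10=0 → A
M(12): 12−10=2 → C
W(22): 22−10=12 → M
E(4): 4−10=-6≡20 → U

TIJZWJQZKACMU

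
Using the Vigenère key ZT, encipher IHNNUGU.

Repeat the key across the message: ZTZTZTZ
I(8)+Z(25): 33≡7 → H
H(7)+T(19): 26≡0 → A
N(13)+Z(25): 38≡12 → M
N(13)+T(19): 32≡6 → G
U(20)+Z(25): 45≡19 → T
G(6)+T(19): 25 → Z
U(20)+Z(25): 45≡19 → T

HAMGTZT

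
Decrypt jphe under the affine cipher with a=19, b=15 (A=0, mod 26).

maqj

The inverse of 19 mod 26 is 11, since 19·11=209≡1. Apply D(y)=11·(y−15) mod 26:
j(9): 11·(9−15)=-66≡12 → m
p(15): 11·(15−15)=0 → a
h(7): 11·(7−15)=-88≡16 → q
e(4): 11·(4−15)=-121≡9 → j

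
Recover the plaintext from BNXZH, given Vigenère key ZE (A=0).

CJYVI

Repeat the key across the ciphertext: ZEZEZ
B(1)−Z(25): -24≡2 → C
N(13)−E(4): 9 → J
X(23)−Z(25): -2≡24 → Y
Z(25)−E(4): 21 → V
H(7)−Z(25): -18≡8 → I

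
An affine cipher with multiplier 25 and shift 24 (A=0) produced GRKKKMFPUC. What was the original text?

SHOOOMTJEW

The inverse of 25 mod 26 is 25, since 25·25=625≡1. Apply D(y)=25·(y−24) mod 26:
G(6): 25·(6−24)=-450≡18 → S
R(17): 25·(17−24)=-175≡7 → H
K(10): 25·(10−24)=-350≡14 → O
K(10): 25·(10−24)=-350≡14 → O
K(10): 25·(10−24)=-350≡14 → O
M(12): 25·(12−24)=-300≡12 → M
F(5): 25·(5−24)=-475≡19 → T
P(15): 25·(15−24)=-225≡9 → J
U(20): 25·(20−24)=-100≡4 → E
C(2): 25·(2−24)=-550≡22 → W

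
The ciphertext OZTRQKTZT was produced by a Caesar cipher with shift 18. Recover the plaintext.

WHBZYSBHB

O(14): 14−18=-4≡22 → W
Z(25): 25−18=7 → H
T(19): 19−18=1 → B
R(17): 17−18=-1≡25 → Z
Q(16): 16−18=-2≡24 → Y
K(10): 10−18=-8≡18 → S
T(19): 19−18=1 → B
Z(25): 25−18=7 → H
T(19): 19−18=1 → B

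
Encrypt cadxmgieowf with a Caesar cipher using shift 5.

hficrlnjtbk

c(2): 2+5=7 → h
a(0): 0+5=5 → f
d(3): 3+5=8 → i
x(23): 23+5=28≡2 → c
m(12): 12+5=17 → r
g(6): 6+5=11 → l
i(8): 8+5=13 → n
e(4): 4+5=9 → j
o(14): 14+5=19 → t
w(22): 22+5=27≡1 → b
f(5): 5+5=10 → k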